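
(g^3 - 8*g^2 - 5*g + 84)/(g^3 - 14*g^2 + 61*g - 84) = (g + 3)/(g - 3)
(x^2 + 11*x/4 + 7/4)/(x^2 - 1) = (x + 7/4)/(x - 1)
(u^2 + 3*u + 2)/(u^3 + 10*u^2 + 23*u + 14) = 1/(u + 7)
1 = 1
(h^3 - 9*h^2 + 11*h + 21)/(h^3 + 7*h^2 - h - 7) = (h^2 - 10*h + 21)/(h^2 + 6*h - 7)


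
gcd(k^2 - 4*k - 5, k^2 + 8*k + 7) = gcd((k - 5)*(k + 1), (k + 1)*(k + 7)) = k + 1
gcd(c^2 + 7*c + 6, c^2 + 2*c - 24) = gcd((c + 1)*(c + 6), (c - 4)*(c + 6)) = c + 6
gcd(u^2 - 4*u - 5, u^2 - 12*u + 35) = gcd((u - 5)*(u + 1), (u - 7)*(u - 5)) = u - 5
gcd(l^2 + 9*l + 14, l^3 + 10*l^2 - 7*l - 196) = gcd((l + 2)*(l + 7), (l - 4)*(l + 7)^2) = l + 7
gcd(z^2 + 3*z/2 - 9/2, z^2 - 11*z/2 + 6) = z - 3/2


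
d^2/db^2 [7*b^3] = 42*b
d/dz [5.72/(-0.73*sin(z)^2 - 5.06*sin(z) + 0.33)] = (8.3512*sin(z) + 28.9432)*cos(z)/(0.73*sin(z)^2 + 5.06*sin(z) - 0.33)^2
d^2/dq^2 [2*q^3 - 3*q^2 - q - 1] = 12*q - 6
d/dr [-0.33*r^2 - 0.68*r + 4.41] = -0.66*r - 0.68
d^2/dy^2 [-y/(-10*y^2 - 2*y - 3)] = 4*(2*y*(10*y + 1)^2 - (15*y + 1)*(10*y^2 + 2*y + 3))/(10*y^2 + 2*y + 3)^3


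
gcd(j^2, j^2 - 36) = 1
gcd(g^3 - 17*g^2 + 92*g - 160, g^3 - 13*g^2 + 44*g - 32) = g^2 - 12*g + 32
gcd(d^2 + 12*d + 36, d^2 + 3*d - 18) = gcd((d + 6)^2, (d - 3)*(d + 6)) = d + 6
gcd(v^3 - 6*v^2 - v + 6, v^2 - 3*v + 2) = v - 1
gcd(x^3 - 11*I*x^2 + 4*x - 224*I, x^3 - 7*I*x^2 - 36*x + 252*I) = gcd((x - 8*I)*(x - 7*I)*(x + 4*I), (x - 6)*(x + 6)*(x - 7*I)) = x - 7*I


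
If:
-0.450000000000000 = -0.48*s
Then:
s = 0.94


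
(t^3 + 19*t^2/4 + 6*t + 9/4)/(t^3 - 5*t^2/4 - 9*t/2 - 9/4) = (t + 3)/(t - 3)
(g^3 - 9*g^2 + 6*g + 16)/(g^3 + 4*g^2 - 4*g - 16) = (g^2 - 7*g - 8)/(g^2 + 6*g + 8)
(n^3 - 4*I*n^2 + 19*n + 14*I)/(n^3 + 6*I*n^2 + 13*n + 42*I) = (n^2 - 6*I*n + 7)/(n^2 + 4*I*n + 21)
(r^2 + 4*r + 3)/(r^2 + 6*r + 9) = (r + 1)/(r + 3)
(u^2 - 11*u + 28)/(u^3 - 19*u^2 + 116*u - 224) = 1/(u - 8)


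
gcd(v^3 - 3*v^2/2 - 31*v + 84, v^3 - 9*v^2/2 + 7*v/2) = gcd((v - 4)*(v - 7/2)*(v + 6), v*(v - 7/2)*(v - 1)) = v - 7/2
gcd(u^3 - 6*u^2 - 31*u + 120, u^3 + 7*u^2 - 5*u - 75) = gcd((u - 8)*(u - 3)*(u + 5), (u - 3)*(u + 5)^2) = u^2 + 2*u - 15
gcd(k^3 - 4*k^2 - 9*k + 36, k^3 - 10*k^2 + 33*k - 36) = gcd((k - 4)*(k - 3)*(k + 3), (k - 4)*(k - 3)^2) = k^2 - 7*k + 12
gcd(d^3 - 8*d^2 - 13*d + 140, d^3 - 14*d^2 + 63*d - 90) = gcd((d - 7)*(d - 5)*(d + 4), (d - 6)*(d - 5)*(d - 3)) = d - 5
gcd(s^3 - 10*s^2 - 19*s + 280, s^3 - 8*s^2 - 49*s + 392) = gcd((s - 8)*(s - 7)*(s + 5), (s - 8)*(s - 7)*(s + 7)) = s^2 - 15*s + 56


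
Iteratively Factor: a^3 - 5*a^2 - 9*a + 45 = (a + 3)*(a^2 - 8*a + 15) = (a - 5)*(a + 3)*(a - 3)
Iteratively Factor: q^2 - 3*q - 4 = (q - 4)*(q + 1)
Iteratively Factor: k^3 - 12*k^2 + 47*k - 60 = (k - 3)*(k^2 - 9*k + 20) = (k - 5)*(k - 3)*(k - 4)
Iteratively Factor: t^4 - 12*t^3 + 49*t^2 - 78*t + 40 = (t - 4)*(t^3 - 8*t^2 + 17*t - 10) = (t - 5)*(t - 4)*(t^2 - 3*t + 2) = (t - 5)*(t - 4)*(t - 1)*(t - 2)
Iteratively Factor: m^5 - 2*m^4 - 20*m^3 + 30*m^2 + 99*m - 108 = (m - 4)*(m^4 + 2*m^3 - 12*m^2 - 18*m + 27) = (m - 4)*(m + 3)*(m^3 - m^2 - 9*m + 9) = (m - 4)*(m + 3)^2*(m^2 - 4*m + 3) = (m - 4)*(m - 3)*(m + 3)^2*(m - 1)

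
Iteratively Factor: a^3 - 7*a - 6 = (a - 3)*(a^2 + 3*a + 2) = (a - 3)*(a + 1)*(a + 2)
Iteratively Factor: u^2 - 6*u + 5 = (u - 5)*(u - 1)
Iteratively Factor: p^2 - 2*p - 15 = (p - 5)*(p + 3)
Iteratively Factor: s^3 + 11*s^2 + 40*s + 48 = (s + 4)*(s^2 + 7*s + 12) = (s + 3)*(s + 4)*(s + 4)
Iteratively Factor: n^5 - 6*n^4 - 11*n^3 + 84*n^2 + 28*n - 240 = (n - 4)*(n^4 - 2*n^3 - 19*n^2 + 8*n + 60) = (n - 4)*(n - 2)*(n^3 - 19*n - 30) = (n - 4)*(n - 2)*(n + 3)*(n^2 - 3*n - 10) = (n - 5)*(n - 4)*(n - 2)*(n + 3)*(n + 2)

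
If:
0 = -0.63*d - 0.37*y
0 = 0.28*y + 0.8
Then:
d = 1.68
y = -2.86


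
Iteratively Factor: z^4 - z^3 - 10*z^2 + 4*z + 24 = (z + 2)*(z^3 - 3*z^2 - 4*z + 12) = (z + 2)^2*(z^2 - 5*z + 6) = (z - 3)*(z + 2)^2*(z - 2)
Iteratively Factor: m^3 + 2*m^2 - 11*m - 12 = (m + 1)*(m^2 + m - 12) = (m - 3)*(m + 1)*(m + 4)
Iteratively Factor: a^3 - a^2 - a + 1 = (a - 1)*(a^2 - 1) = (a - 1)*(a + 1)*(a - 1)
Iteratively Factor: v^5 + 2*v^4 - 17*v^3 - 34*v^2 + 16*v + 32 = (v + 1)*(v^4 + v^3 - 18*v^2 - 16*v + 32) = (v + 1)*(v + 4)*(v^3 - 3*v^2 - 6*v + 8) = (v - 1)*(v + 1)*(v + 4)*(v^2 - 2*v - 8) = (v - 4)*(v - 1)*(v + 1)*(v + 4)*(v + 2)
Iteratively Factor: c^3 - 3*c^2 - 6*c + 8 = (c - 1)*(c^2 - 2*c - 8) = (c - 1)*(c + 2)*(c - 4)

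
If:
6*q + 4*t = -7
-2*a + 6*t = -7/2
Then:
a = 3*t + 7/4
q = -2*t/3 - 7/6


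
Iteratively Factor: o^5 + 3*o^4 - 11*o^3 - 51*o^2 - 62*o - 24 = (o + 1)*(o^4 + 2*o^3 - 13*o^2 - 38*o - 24) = (o + 1)*(o + 2)*(o^3 - 13*o - 12) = (o - 4)*(o + 1)*(o + 2)*(o^2 + 4*o + 3) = (o - 4)*(o + 1)*(o + 2)*(o + 3)*(o + 1)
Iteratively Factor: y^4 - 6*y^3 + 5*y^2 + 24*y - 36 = (y - 3)*(y^3 - 3*y^2 - 4*y + 12) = (y - 3)*(y + 2)*(y^2 - 5*y + 6) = (y - 3)^2*(y + 2)*(y - 2)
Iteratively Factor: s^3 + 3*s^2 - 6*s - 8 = (s + 1)*(s^2 + 2*s - 8) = (s + 1)*(s + 4)*(s - 2)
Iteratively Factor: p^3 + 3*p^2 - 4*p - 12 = (p - 2)*(p^2 + 5*p + 6) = (p - 2)*(p + 2)*(p + 3)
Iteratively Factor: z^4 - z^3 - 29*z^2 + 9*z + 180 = (z - 3)*(z^3 + 2*z^2 - 23*z - 60) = (z - 5)*(z - 3)*(z^2 + 7*z + 12) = (z - 5)*(z - 3)*(z + 3)*(z + 4)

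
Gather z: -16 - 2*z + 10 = -2*z - 6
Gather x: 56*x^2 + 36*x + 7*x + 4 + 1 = 56*x^2 + 43*x + 5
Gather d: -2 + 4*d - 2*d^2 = -2*d^2 + 4*d - 2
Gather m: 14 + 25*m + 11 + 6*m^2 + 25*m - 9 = 6*m^2 + 50*m + 16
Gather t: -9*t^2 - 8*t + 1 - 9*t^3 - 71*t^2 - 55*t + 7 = -9*t^3 - 80*t^2 - 63*t + 8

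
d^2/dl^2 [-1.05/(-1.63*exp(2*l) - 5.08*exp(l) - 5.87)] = (1.05*(3.26*exp(l) + 5.08)*(6.52*exp(l) + 10.16)*exp(l) - (6.846*exp(l) + 5.334)*(1.63*exp(2*l) + 5.08*exp(l) + 5.87))*exp(l)/(1.63*exp(2*l) + 5.08*exp(l) + 5.87)^3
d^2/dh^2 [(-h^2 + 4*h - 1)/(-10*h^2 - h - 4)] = 2*(-410*h^3 + 180*h^2 + 510*h - 7)/(1000*h^6 + 300*h^5 + 1230*h^4 + 241*h^3 + 492*h^2 + 48*h + 64)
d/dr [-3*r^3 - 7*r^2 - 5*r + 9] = -9*r^2 - 14*r - 5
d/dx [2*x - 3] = 2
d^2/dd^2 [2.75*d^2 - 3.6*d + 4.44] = 5.50000000000000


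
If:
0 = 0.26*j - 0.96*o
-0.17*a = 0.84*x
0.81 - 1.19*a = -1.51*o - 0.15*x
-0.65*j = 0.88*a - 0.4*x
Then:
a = 0.44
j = -0.66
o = -0.18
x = -0.09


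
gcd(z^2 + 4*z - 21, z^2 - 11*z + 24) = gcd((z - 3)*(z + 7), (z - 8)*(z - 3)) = z - 3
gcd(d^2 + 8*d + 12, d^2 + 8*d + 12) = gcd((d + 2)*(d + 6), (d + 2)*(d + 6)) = d^2 + 8*d + 12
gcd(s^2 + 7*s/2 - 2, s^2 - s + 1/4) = s - 1/2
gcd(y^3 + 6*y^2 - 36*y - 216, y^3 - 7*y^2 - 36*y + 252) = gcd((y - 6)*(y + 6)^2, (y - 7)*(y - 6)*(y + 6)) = y^2 - 36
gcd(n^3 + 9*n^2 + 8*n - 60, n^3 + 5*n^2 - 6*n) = n + 6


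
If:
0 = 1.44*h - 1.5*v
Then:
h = 1.04166666666667*v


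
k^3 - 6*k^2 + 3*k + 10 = (k - 5)*(k - 2)*(k + 1)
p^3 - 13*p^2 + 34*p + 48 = (p - 8)*(p - 6)*(p + 1)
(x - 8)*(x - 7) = x^2 - 15*x + 56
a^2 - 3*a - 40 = (a - 8)*(a + 5)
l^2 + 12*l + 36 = (l + 6)^2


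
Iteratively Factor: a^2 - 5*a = (a)*(a - 5)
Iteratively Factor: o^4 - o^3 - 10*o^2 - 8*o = (o + 1)*(o^3 - 2*o^2 - 8*o) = o*(o + 1)*(o^2 - 2*o - 8) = o*(o + 1)*(o + 2)*(o - 4)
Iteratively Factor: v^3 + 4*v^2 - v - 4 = (v - 1)*(v^2 + 5*v + 4) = (v - 1)*(v + 4)*(v + 1)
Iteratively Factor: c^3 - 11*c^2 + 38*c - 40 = (c - 5)*(c^2 - 6*c + 8) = (c - 5)*(c - 2)*(c - 4)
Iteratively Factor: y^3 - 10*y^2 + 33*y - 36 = (y - 3)*(y^2 - 7*y + 12) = (y - 3)^2*(y - 4)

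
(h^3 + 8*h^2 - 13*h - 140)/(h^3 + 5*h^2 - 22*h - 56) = (h + 5)/(h + 2)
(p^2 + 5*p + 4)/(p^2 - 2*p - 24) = (p + 1)/(p - 6)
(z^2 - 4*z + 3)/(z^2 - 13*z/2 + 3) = 2*(z^2 - 4*z + 3)/(2*z^2 - 13*z + 6)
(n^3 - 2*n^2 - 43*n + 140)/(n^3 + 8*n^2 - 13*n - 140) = (n - 5)/(n + 5)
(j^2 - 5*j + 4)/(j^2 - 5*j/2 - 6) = 2*(j - 1)/(2*j + 3)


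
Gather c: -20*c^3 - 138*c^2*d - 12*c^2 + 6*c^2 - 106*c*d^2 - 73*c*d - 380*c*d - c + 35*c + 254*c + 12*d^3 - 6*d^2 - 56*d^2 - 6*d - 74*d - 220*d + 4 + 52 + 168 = -20*c^3 + c^2*(-138*d - 6) + c*(-106*d^2 - 453*d + 288) + 12*d^3 - 62*d^2 - 300*d + 224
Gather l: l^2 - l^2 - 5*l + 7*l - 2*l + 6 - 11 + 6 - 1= 0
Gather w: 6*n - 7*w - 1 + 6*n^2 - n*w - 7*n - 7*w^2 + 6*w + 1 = 6*n^2 - n - 7*w^2 + w*(-n - 1)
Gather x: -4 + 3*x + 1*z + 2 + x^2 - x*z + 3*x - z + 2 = x^2 + x*(6 - z)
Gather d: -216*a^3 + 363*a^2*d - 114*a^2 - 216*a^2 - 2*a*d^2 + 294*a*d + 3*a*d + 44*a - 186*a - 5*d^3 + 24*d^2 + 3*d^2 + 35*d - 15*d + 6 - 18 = -216*a^3 - 330*a^2 - 142*a - 5*d^3 + d^2*(27 - 2*a) + d*(363*a^2 + 297*a + 20) - 12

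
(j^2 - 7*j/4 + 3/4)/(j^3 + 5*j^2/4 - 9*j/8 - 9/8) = 2*(4*j - 3)/(8*j^2 + 18*j + 9)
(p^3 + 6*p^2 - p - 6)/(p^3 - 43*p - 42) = (p - 1)/(p - 7)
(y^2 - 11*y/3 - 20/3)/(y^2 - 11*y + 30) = (y + 4/3)/(y - 6)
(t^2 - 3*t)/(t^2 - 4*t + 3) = t/(t - 1)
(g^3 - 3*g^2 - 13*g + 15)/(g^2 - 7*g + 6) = (g^2 - 2*g - 15)/(g - 6)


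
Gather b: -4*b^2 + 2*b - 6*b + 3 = -4*b^2 - 4*b + 3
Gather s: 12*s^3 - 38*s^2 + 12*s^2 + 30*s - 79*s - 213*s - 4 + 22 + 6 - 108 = 12*s^3 - 26*s^2 - 262*s - 84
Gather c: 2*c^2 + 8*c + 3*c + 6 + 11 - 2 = 2*c^2 + 11*c + 15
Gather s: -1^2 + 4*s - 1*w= 4*s - w - 1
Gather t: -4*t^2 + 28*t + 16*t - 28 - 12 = -4*t^2 + 44*t - 40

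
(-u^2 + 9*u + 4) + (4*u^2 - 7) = 3*u^2 + 9*u - 3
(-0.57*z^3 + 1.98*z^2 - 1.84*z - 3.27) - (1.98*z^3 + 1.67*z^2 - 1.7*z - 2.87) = -2.55*z^3 + 0.31*z^2 - 0.14*z - 0.4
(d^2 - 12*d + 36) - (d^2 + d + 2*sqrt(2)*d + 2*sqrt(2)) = -13*d - 2*sqrt(2)*d - 2*sqrt(2) + 36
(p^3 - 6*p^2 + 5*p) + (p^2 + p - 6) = p^3 - 5*p^2 + 6*p - 6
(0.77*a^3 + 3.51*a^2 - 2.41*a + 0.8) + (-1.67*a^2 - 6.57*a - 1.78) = 0.77*a^3 + 1.84*a^2 - 8.98*a - 0.98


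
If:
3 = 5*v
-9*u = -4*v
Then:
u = 4/15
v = 3/5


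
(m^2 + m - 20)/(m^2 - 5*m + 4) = (m + 5)/(m - 1)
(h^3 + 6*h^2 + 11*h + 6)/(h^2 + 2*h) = h + 4 + 3/h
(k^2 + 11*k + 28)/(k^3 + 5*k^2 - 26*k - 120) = (k + 7)/(k^2 + k - 30)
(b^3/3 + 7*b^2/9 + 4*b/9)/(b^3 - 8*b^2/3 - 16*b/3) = (b + 1)/(3*(b - 4))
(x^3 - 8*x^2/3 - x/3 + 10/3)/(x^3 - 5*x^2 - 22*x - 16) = (3*x^2 - 11*x + 10)/(3*(x^2 - 6*x - 16))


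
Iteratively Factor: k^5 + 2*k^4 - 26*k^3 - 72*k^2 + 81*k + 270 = (k - 5)*(k^4 + 7*k^3 + 9*k^2 - 27*k - 54) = (k - 5)*(k + 3)*(k^3 + 4*k^2 - 3*k - 18) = (k - 5)*(k - 2)*(k + 3)*(k^2 + 6*k + 9) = (k - 5)*(k - 2)*(k + 3)^2*(k + 3)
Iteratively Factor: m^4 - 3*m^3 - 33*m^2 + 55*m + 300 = (m - 5)*(m^3 + 2*m^2 - 23*m - 60) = (m - 5)^2*(m^2 + 7*m + 12) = (m - 5)^2*(m + 4)*(m + 3)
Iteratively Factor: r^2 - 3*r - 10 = (r + 2)*(r - 5)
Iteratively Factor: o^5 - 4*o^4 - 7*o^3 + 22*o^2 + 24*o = (o + 1)*(o^4 - 5*o^3 - 2*o^2 + 24*o) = (o + 1)*(o + 2)*(o^3 - 7*o^2 + 12*o) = (o - 3)*(o + 1)*(o + 2)*(o^2 - 4*o) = o*(o - 3)*(o + 1)*(o + 2)*(o - 4)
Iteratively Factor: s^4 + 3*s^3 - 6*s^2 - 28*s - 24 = (s + 2)*(s^3 + s^2 - 8*s - 12) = (s + 2)^2*(s^2 - s - 6) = (s + 2)^3*(s - 3)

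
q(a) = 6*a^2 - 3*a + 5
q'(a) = 12*a - 3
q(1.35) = 11.88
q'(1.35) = 13.20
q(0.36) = 4.70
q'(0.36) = 1.32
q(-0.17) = 5.68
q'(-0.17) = -5.04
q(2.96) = 48.69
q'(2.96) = 32.52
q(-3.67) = 96.82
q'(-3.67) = -47.04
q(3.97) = 87.66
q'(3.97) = 44.64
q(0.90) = 7.16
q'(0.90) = 7.80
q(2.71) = 40.93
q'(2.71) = 29.52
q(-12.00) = 905.00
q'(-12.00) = -147.00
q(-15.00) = 1400.00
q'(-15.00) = -183.00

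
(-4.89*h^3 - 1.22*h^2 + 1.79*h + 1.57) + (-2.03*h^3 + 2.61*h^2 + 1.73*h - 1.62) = -6.92*h^3 + 1.39*h^2 + 3.52*h - 0.05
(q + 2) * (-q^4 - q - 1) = -q^5 - 2*q^4 - q^2 - 3*q - 2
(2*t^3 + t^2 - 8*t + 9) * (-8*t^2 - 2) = -16*t^5 - 8*t^4 + 60*t^3 - 74*t^2 + 16*t - 18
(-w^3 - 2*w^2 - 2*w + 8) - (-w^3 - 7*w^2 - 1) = 5*w^2 - 2*w + 9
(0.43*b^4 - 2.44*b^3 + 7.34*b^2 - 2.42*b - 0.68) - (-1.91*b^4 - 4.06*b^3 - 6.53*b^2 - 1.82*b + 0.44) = 2.34*b^4 + 1.62*b^3 + 13.87*b^2 - 0.6*b - 1.12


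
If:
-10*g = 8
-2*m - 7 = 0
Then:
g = -4/5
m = -7/2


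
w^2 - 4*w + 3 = (w - 3)*(w - 1)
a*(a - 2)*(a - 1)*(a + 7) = a^4 + 4*a^3 - 19*a^2 + 14*a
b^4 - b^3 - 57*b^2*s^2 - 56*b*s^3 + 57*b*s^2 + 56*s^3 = (b - 1)*(b - 8*s)*(b + s)*(b + 7*s)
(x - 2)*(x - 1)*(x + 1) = x^3 - 2*x^2 - x + 2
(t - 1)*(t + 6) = t^2 + 5*t - 6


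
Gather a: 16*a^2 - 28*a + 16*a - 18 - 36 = 16*a^2 - 12*a - 54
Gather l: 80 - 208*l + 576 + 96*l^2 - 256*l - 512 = 96*l^2 - 464*l + 144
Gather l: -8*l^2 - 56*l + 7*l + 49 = -8*l^2 - 49*l + 49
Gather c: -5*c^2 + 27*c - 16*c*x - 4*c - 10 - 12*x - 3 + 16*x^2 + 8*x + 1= -5*c^2 + c*(23 - 16*x) + 16*x^2 - 4*x - 12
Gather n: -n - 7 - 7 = -n - 14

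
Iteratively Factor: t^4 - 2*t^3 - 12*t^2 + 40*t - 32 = (t - 2)*(t^3 - 12*t + 16) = (t - 2)^2*(t^2 + 2*t - 8) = (t - 2)^3*(t + 4)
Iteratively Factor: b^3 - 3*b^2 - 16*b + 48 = (b - 3)*(b^2 - 16) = (b - 3)*(b + 4)*(b - 4)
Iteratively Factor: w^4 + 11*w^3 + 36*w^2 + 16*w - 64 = (w + 4)*(w^3 + 7*w^2 + 8*w - 16) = (w - 1)*(w + 4)*(w^2 + 8*w + 16) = (w - 1)*(w + 4)^2*(w + 4)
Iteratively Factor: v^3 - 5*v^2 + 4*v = (v - 4)*(v^2 - v) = v*(v - 4)*(v - 1)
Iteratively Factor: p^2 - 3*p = (p)*(p - 3)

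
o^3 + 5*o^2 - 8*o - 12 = (o - 2)*(o + 1)*(o + 6)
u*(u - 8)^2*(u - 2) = u^4 - 18*u^3 + 96*u^2 - 128*u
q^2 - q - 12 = (q - 4)*(q + 3)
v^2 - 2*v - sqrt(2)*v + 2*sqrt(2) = (v - 2)*(v - sqrt(2))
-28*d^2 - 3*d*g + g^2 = (-7*d + g)*(4*d + g)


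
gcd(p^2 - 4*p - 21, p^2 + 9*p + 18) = p + 3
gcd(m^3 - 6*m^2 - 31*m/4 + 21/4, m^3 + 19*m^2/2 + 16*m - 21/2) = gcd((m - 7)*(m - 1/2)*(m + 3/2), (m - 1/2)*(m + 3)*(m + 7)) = m - 1/2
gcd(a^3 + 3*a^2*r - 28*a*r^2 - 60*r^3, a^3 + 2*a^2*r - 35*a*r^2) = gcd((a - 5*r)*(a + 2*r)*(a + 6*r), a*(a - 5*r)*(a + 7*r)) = -a + 5*r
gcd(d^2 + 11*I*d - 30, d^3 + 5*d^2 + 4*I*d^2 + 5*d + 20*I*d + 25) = d + 5*I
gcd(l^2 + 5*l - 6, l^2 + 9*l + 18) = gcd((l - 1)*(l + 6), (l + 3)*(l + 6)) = l + 6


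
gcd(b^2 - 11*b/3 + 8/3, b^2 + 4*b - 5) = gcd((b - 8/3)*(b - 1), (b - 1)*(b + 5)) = b - 1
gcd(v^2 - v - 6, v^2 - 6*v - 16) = v + 2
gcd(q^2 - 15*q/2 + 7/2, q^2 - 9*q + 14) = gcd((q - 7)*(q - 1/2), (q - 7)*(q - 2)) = q - 7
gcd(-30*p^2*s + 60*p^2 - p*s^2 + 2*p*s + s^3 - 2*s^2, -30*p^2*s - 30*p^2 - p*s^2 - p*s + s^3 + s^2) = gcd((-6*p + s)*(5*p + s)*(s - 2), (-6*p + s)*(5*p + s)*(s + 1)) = 30*p^2 + p*s - s^2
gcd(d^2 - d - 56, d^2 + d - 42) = d + 7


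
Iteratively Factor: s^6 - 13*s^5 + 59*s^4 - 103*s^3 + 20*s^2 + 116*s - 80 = (s - 2)*(s^5 - 11*s^4 + 37*s^3 - 29*s^2 - 38*s + 40) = (s - 4)*(s - 2)*(s^4 - 7*s^3 + 9*s^2 + 7*s - 10) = (s - 4)*(s - 2)^2*(s^3 - 5*s^2 - s + 5) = (s - 4)*(s - 2)^2*(s + 1)*(s^2 - 6*s + 5) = (s - 4)*(s - 2)^2*(s - 1)*(s + 1)*(s - 5)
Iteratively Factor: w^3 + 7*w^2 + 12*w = (w + 3)*(w^2 + 4*w) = (w + 3)*(w + 4)*(w)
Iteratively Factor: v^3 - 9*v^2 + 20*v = (v - 4)*(v^2 - 5*v) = v*(v - 4)*(v - 5)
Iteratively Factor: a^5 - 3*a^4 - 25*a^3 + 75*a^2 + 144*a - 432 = (a - 4)*(a^4 + a^3 - 21*a^2 - 9*a + 108) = (a - 4)*(a - 3)*(a^3 + 4*a^2 - 9*a - 36) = (a - 4)*(a - 3)*(a + 4)*(a^2 - 9) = (a - 4)*(a - 3)*(a + 3)*(a + 4)*(a - 3)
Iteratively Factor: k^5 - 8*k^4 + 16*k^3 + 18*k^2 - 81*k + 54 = (k - 1)*(k^4 - 7*k^3 + 9*k^2 + 27*k - 54) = (k - 3)*(k - 1)*(k^3 - 4*k^2 - 3*k + 18) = (k - 3)*(k - 1)*(k + 2)*(k^2 - 6*k + 9) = (k - 3)^2*(k - 1)*(k + 2)*(k - 3)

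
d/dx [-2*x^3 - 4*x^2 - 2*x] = -6*x^2 - 8*x - 2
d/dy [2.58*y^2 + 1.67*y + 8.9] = 5.16*y + 1.67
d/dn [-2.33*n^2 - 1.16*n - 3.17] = -4.66*n - 1.16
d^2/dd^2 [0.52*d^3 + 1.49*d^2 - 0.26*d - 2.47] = 3.12*d + 2.98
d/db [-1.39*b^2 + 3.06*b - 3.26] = 3.06 - 2.78*b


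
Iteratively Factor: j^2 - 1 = (j + 1)*(j - 1)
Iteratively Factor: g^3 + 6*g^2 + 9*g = (g + 3)*(g^2 + 3*g) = g*(g + 3)*(g + 3)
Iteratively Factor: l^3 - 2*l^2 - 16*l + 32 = (l - 4)*(l^2 + 2*l - 8) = (l - 4)*(l - 2)*(l + 4)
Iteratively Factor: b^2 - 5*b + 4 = (b - 1)*(b - 4)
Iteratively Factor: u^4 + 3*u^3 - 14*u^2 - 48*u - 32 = (u - 4)*(u^3 + 7*u^2 + 14*u + 8) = (u - 4)*(u + 2)*(u^2 + 5*u + 4) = (u - 4)*(u + 1)*(u + 2)*(u + 4)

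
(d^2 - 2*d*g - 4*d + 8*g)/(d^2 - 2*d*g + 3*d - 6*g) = (d - 4)/(d + 3)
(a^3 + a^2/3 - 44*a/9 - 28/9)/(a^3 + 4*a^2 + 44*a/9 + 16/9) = (3*a - 7)/(3*a + 4)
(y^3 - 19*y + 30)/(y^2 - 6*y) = (y^3 - 19*y + 30)/(y*(y - 6))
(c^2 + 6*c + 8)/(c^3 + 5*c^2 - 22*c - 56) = (c + 4)/(c^2 + 3*c - 28)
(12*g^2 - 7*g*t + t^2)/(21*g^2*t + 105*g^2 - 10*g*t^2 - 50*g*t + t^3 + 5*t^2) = (-4*g + t)/(-7*g*t - 35*g + t^2 + 5*t)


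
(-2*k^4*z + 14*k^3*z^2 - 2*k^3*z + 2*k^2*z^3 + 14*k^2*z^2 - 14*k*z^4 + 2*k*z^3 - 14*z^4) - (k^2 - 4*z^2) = -2*k^4*z + 14*k^3*z^2 - 2*k^3*z + 2*k^2*z^3 + 14*k^2*z^2 - k^2 - 14*k*z^4 + 2*k*z^3 - 14*z^4 + 4*z^2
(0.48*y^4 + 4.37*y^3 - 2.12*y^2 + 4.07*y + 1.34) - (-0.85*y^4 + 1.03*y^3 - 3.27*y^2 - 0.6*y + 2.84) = 1.33*y^4 + 3.34*y^3 + 1.15*y^2 + 4.67*y - 1.5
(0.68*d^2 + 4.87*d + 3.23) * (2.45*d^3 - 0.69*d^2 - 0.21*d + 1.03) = 1.666*d^5 + 11.4623*d^4 + 4.4104*d^3 - 2.551*d^2 + 4.3378*d + 3.3269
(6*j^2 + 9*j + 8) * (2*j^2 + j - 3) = 12*j^4 + 24*j^3 + 7*j^2 - 19*j - 24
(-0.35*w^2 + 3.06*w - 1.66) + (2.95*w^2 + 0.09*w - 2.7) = 2.6*w^2 + 3.15*w - 4.36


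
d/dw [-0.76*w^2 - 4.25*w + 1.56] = -1.52*w - 4.25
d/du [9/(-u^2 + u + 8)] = 9*(2*u - 1)/(-u^2 + u + 8)^2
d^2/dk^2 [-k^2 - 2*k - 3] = -2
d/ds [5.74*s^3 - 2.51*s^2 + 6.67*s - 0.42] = 17.22*s^2 - 5.02*s + 6.67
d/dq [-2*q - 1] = -2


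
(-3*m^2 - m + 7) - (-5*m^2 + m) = 2*m^2 - 2*m + 7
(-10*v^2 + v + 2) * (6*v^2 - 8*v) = -60*v^4 + 86*v^3 + 4*v^2 - 16*v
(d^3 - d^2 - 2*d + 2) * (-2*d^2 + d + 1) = -2*d^5 + 3*d^4 + 4*d^3 - 7*d^2 + 2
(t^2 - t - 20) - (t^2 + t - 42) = 22 - 2*t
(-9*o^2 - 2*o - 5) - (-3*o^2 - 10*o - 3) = -6*o^2 + 8*o - 2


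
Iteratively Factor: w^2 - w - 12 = (w - 4)*(w + 3)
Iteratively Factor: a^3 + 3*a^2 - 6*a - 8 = (a + 4)*(a^2 - a - 2) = (a - 2)*(a + 4)*(a + 1)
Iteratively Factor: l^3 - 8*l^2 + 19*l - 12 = (l - 1)*(l^2 - 7*l + 12) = (l - 4)*(l - 1)*(l - 3)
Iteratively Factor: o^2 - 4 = (o + 2)*(o - 2)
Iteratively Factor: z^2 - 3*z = (z - 3)*(z)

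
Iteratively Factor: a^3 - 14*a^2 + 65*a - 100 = (a - 5)*(a^2 - 9*a + 20) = (a - 5)*(a - 4)*(a - 5)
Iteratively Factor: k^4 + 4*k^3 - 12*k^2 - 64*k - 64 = (k + 4)*(k^3 - 12*k - 16) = (k + 2)*(k + 4)*(k^2 - 2*k - 8) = (k + 2)^2*(k + 4)*(k - 4)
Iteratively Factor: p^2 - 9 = (p - 3)*(p + 3)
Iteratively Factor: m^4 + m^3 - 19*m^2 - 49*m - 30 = (m + 3)*(m^3 - 2*m^2 - 13*m - 10) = (m - 5)*(m + 3)*(m^2 + 3*m + 2) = (m - 5)*(m + 2)*(m + 3)*(m + 1)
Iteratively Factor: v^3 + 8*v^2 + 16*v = (v + 4)*(v^2 + 4*v) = v*(v + 4)*(v + 4)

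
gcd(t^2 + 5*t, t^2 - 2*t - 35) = t + 5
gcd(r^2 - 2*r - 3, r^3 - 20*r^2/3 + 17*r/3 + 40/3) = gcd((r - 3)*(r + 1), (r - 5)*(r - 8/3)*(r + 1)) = r + 1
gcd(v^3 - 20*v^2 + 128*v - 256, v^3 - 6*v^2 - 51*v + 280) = v - 8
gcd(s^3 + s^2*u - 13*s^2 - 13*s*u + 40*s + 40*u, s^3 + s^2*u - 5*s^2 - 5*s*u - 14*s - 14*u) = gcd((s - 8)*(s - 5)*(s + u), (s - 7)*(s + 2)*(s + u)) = s + u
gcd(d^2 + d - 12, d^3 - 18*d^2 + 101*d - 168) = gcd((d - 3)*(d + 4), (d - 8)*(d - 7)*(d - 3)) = d - 3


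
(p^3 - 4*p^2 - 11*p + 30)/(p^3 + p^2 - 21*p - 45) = (p - 2)/(p + 3)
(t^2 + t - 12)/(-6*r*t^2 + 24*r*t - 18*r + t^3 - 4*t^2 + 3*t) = (-t - 4)/(6*r*t - 6*r - t^2 + t)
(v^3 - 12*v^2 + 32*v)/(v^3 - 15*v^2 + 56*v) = (v - 4)/(v - 7)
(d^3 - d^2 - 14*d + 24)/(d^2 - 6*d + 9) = (d^2 + 2*d - 8)/(d - 3)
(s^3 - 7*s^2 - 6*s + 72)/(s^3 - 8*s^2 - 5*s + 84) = (s - 6)/(s - 7)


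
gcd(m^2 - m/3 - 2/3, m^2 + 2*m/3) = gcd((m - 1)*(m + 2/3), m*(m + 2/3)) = m + 2/3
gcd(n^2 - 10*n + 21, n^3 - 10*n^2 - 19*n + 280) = n - 7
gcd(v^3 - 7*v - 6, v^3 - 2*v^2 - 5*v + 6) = v^2 - v - 6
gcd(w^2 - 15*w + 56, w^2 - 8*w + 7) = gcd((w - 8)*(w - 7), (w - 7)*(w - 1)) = w - 7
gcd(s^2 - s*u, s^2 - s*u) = s^2 - s*u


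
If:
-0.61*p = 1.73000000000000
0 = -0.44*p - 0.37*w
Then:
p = -2.84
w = 3.37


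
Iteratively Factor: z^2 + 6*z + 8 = (z + 2)*(z + 4)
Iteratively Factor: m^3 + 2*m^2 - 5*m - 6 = (m + 1)*(m^2 + m - 6) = (m + 1)*(m + 3)*(m - 2)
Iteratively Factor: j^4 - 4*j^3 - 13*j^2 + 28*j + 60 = (j - 5)*(j^3 + j^2 - 8*j - 12) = (j - 5)*(j - 3)*(j^2 + 4*j + 4) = (j - 5)*(j - 3)*(j + 2)*(j + 2)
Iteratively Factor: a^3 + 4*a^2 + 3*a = (a + 1)*(a^2 + 3*a) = a*(a + 1)*(a + 3)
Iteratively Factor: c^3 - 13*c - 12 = (c + 1)*(c^2 - c - 12) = (c + 1)*(c + 3)*(c - 4)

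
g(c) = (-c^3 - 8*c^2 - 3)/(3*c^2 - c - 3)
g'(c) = (1 - 6*c)*(-c^3 - 8*c^2 - 3)/(3*c^2 - c - 3)^2 + (-3*c^2 - 16*c)/(3*c^2 - c - 3) = (c*(3*c + 16)*(-3*c^2 + c + 3) + (6*c - 1)*(c^3 + 8*c^2 + 3))/(-3*c^2 + c + 3)^2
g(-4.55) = -1.17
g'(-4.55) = -0.35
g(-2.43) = -2.09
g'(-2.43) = -0.67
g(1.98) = -6.21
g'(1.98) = 3.56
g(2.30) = -5.44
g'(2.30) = 1.60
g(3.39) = -4.77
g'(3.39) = 0.12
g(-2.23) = -2.24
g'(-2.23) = -0.81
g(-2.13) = -2.33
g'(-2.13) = -0.91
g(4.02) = -4.76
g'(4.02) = -0.07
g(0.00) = 1.00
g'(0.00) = -0.33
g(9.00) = -5.97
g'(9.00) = -0.30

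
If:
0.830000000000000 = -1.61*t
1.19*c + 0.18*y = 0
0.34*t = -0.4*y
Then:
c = -0.07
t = -0.52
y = 0.44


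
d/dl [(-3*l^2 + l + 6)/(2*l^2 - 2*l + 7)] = (4*l^2 - 66*l + 19)/(4*l^4 - 8*l^3 + 32*l^2 - 28*l + 49)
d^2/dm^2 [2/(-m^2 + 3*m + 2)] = 4*(-m^2 + 3*m + (2*m - 3)^2 + 2)/(-m^2 + 3*m + 2)^3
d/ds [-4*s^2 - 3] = -8*s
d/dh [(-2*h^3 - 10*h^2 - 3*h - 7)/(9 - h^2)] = (2*h^4 - 57*h^2 - 194*h - 27)/(h^4 - 18*h^2 + 81)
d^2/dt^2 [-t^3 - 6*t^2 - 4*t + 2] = -6*t - 12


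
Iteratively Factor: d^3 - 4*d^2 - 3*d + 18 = (d - 3)*(d^2 - d - 6) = (d - 3)*(d + 2)*(d - 3)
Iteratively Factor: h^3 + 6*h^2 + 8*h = (h + 2)*(h^2 + 4*h) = h*(h + 2)*(h + 4)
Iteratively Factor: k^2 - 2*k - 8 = (k - 4)*(k + 2)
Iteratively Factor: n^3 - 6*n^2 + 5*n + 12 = (n + 1)*(n^2 - 7*n + 12) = (n - 3)*(n + 1)*(n - 4)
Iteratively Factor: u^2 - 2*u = (u - 2)*(u)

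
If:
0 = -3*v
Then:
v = 0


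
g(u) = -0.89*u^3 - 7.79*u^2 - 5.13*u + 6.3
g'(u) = -2.67*u^2 - 15.58*u - 5.13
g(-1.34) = 1.33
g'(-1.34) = 10.95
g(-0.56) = 6.89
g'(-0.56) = 2.76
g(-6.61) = -43.12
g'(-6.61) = -18.80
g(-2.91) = -22.81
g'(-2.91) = 17.60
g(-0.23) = 7.08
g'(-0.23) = -1.69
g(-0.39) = 7.17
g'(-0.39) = 0.54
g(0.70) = -1.41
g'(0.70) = -17.34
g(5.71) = -442.67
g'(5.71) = -181.14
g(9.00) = -1319.67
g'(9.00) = -361.62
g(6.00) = -497.16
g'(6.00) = -194.73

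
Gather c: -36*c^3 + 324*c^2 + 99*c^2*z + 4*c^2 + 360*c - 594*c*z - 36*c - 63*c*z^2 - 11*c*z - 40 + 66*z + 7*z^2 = -36*c^3 + c^2*(99*z + 328) + c*(-63*z^2 - 605*z + 324) + 7*z^2 + 66*z - 40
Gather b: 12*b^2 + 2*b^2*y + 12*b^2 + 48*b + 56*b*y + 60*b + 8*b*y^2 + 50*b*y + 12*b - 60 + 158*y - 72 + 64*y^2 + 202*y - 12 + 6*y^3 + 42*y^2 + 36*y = b^2*(2*y + 24) + b*(8*y^2 + 106*y + 120) + 6*y^3 + 106*y^2 + 396*y - 144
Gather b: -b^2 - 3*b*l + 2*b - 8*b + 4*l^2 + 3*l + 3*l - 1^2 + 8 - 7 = -b^2 + b*(-3*l - 6) + 4*l^2 + 6*l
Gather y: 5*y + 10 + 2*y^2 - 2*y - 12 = 2*y^2 + 3*y - 2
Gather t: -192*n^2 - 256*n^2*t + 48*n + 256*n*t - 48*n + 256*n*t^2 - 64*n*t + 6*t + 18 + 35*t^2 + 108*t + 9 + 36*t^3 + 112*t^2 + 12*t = -192*n^2 + 36*t^3 + t^2*(256*n + 147) + t*(-256*n^2 + 192*n + 126) + 27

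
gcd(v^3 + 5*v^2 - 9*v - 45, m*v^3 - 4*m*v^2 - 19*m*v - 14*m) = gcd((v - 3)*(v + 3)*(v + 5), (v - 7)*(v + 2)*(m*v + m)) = 1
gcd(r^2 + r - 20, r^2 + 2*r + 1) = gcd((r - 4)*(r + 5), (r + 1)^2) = 1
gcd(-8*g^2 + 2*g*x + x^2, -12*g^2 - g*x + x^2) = 1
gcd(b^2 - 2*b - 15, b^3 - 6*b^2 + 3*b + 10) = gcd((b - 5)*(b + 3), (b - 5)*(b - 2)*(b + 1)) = b - 5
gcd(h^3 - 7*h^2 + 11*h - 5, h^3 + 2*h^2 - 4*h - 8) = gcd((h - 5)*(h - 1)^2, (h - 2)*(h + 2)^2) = 1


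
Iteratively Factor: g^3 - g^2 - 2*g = (g - 2)*(g^2 + g) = (g - 2)*(g + 1)*(g)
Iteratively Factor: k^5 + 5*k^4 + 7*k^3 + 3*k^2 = (k + 1)*(k^4 + 4*k^3 + 3*k^2) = (k + 1)*(k + 3)*(k^3 + k^2) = k*(k + 1)*(k + 3)*(k^2 + k) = k*(k + 1)^2*(k + 3)*(k)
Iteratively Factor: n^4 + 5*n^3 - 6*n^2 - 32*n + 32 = (n - 1)*(n^3 + 6*n^2 - 32) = (n - 2)*(n - 1)*(n^2 + 8*n + 16) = (n - 2)*(n - 1)*(n + 4)*(n + 4)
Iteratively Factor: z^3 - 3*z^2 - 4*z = (z - 4)*(z^2 + z) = (z - 4)*(z + 1)*(z)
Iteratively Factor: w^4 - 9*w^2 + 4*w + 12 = (w - 2)*(w^3 + 2*w^2 - 5*w - 6) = (w - 2)*(w + 3)*(w^2 - w - 2) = (w - 2)*(w + 1)*(w + 3)*(w - 2)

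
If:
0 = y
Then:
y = 0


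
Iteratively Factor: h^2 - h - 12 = (h - 4)*(h + 3)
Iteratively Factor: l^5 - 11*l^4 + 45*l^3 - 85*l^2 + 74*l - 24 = (l - 1)*(l^4 - 10*l^3 + 35*l^2 - 50*l + 24) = (l - 3)*(l - 1)*(l^3 - 7*l^2 + 14*l - 8) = (l - 3)*(l - 2)*(l - 1)*(l^2 - 5*l + 4) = (l - 3)*(l - 2)*(l - 1)^2*(l - 4)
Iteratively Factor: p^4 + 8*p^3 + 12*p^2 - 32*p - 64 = (p - 2)*(p^3 + 10*p^2 + 32*p + 32) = (p - 2)*(p + 2)*(p^2 + 8*p + 16) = (p - 2)*(p + 2)*(p + 4)*(p + 4)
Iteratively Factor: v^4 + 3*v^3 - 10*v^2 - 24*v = (v + 4)*(v^3 - v^2 - 6*v) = (v - 3)*(v + 4)*(v^2 + 2*v) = v*(v - 3)*(v + 4)*(v + 2)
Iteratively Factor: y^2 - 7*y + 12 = (y - 4)*(y - 3)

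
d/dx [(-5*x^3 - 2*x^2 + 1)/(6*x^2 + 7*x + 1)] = (-30*x^4 - 70*x^3 - 29*x^2 - 16*x - 7)/(36*x^4 + 84*x^3 + 61*x^2 + 14*x + 1)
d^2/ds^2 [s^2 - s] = 2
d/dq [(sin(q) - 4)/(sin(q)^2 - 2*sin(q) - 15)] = (8*sin(q) + cos(q)^2 - 24)*cos(q)/((sin(q) - 5)^2*(sin(q) + 3)^2)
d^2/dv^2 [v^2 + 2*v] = 2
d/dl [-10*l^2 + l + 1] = 1 - 20*l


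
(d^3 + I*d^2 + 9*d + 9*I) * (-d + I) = -d^4 - 10*d^2 - 9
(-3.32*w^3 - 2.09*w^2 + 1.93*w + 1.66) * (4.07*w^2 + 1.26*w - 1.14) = -13.5124*w^5 - 12.6895*w^4 + 9.0065*w^3 + 11.5706*w^2 - 0.1086*w - 1.8924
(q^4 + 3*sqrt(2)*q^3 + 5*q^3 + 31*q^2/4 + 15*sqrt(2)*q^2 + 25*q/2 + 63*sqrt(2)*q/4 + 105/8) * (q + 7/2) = q^5 + 3*sqrt(2)*q^4 + 17*q^4/2 + 101*q^3/4 + 51*sqrt(2)*q^3/2 + 317*q^2/8 + 273*sqrt(2)*q^2/4 + 455*q/8 + 441*sqrt(2)*q/8 + 735/16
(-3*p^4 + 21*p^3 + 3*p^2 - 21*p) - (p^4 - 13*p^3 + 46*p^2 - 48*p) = -4*p^4 + 34*p^3 - 43*p^2 + 27*p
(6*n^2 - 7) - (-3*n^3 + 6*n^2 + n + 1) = 3*n^3 - n - 8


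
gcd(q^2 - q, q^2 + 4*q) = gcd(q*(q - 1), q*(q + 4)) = q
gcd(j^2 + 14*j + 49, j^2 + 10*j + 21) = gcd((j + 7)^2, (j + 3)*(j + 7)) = j + 7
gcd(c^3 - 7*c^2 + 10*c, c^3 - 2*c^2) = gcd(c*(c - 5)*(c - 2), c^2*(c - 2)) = c^2 - 2*c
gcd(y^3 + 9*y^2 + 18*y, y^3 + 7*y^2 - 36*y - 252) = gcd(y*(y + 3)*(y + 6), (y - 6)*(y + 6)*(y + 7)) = y + 6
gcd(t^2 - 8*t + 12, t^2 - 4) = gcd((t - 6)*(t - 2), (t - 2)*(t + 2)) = t - 2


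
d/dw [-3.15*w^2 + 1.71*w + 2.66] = 1.71 - 6.3*w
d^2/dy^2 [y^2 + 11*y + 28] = 2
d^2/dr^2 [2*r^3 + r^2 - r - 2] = 12*r + 2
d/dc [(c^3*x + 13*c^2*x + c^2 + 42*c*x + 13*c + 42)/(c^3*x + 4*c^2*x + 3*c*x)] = (-9*c^4*x - c^4 - 78*c^3*x - 26*c^3 - 129*c^2*x - 175*c^2 - 336*c - 126)/(c^2*x*(c^4 + 8*c^3 + 22*c^2 + 24*c + 9))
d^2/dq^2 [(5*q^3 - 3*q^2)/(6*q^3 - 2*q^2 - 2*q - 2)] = 3*(-4*q^6 + 15*q^5 + 21*q^4 - 20*q^3 + 8*q^2 + 5*q - 1)/(27*q^9 - 27*q^8 - 18*q^7 - 10*q^6 + 24*q^5 + 12*q^4 + 2*q^3 - 6*q^2 - 3*q - 1)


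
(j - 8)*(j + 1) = j^2 - 7*j - 8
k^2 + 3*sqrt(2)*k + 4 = (k + sqrt(2))*(k + 2*sqrt(2))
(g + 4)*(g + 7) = g^2 + 11*g + 28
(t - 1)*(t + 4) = t^2 + 3*t - 4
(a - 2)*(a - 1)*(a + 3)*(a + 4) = a^4 + 4*a^3 - 7*a^2 - 22*a + 24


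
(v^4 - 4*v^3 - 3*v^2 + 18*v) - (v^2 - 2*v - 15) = v^4 - 4*v^3 - 4*v^2 + 20*v + 15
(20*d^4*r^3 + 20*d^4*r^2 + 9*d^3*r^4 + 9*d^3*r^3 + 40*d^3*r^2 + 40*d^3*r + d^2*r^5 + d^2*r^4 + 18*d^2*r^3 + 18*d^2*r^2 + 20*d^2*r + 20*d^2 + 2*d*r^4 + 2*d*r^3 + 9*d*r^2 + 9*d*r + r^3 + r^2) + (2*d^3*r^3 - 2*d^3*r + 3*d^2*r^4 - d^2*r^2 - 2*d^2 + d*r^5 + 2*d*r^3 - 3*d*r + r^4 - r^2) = 20*d^4*r^3 + 20*d^4*r^2 + 9*d^3*r^4 + 11*d^3*r^3 + 40*d^3*r^2 + 38*d^3*r + d^2*r^5 + 4*d^2*r^4 + 18*d^2*r^3 + 17*d^2*r^2 + 20*d^2*r + 18*d^2 + d*r^5 + 2*d*r^4 + 4*d*r^3 + 9*d*r^2 + 6*d*r + r^4 + r^3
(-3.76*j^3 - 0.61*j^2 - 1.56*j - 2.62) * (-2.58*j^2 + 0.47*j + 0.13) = 9.7008*j^5 - 0.1934*j^4 + 3.2493*j^3 + 5.9471*j^2 - 1.4342*j - 0.3406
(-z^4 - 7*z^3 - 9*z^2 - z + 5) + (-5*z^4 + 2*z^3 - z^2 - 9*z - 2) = -6*z^4 - 5*z^3 - 10*z^2 - 10*z + 3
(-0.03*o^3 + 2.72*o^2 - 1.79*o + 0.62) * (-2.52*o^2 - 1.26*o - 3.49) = 0.0756*o^5 - 6.8166*o^4 + 1.1883*o^3 - 8.7998*o^2 + 5.4659*o - 2.1638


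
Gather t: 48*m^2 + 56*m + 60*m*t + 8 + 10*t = 48*m^2 + 56*m + t*(60*m + 10) + 8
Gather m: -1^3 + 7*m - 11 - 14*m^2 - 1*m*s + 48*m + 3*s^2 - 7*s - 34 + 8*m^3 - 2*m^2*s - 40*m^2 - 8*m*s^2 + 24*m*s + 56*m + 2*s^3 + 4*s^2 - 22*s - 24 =8*m^3 + m^2*(-2*s - 54) + m*(-8*s^2 + 23*s + 111) + 2*s^3 + 7*s^2 - 29*s - 70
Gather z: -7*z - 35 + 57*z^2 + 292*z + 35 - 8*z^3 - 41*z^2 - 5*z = -8*z^3 + 16*z^2 + 280*z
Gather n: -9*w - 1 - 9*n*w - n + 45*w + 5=n*(-9*w - 1) + 36*w + 4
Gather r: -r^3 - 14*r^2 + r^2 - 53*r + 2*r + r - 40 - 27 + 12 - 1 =-r^3 - 13*r^2 - 50*r - 56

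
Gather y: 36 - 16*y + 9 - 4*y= 45 - 20*y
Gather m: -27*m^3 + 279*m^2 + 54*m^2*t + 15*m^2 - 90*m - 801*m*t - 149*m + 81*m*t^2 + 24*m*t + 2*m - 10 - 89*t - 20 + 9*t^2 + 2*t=-27*m^3 + m^2*(54*t + 294) + m*(81*t^2 - 777*t - 237) + 9*t^2 - 87*t - 30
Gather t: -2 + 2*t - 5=2*t - 7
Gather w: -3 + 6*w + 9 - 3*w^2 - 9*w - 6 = -3*w^2 - 3*w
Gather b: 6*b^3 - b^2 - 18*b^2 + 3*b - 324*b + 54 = 6*b^3 - 19*b^2 - 321*b + 54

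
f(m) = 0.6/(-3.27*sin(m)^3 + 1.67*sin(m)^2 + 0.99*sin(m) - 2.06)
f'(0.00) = -0.14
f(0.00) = -0.29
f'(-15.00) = -2.01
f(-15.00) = -0.55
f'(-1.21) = 1.71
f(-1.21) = 0.52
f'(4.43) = -0.93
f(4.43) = 0.42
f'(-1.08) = 7.31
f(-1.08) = 0.98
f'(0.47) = -0.11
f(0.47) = -0.38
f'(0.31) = -0.22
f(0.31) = -0.35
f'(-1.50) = 0.15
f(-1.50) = 0.32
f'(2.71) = 0.14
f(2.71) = -0.38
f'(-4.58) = -0.06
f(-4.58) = -0.23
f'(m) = 0.6*(9.81*sin(m)^2*cos(m) - 3.34*sin(m)*cos(m) - 0.99*cos(m))/(-3.27*sin(m)^3 + 1.67*sin(m)^2 + 0.99*sin(m) - 2.06)^2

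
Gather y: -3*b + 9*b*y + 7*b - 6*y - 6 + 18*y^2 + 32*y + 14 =4*b + 18*y^2 + y*(9*b + 26) + 8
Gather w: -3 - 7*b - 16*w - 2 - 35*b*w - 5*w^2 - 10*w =-7*b - 5*w^2 + w*(-35*b - 26) - 5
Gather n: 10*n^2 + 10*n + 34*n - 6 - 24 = 10*n^2 + 44*n - 30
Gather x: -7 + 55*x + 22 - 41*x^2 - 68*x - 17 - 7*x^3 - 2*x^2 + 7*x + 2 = -7*x^3 - 43*x^2 - 6*x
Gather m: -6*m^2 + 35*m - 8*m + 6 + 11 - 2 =-6*m^2 + 27*m + 15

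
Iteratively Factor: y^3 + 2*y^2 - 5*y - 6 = (y - 2)*(y^2 + 4*y + 3) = (y - 2)*(y + 3)*(y + 1)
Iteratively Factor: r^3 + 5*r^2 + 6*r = (r)*(r^2 + 5*r + 6) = r*(r + 3)*(r + 2)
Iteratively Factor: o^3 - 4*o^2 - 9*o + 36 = (o - 3)*(o^2 - o - 12) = (o - 4)*(o - 3)*(o + 3)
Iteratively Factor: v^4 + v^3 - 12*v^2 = (v)*(v^3 + v^2 - 12*v) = v*(v - 3)*(v^2 + 4*v) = v*(v - 3)*(v + 4)*(v)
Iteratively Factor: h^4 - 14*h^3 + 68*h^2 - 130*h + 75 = (h - 5)*(h^3 - 9*h^2 + 23*h - 15) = (h - 5)*(h - 3)*(h^2 - 6*h + 5) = (h - 5)^2*(h - 3)*(h - 1)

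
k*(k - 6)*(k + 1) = k^3 - 5*k^2 - 6*k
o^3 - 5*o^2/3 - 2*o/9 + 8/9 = (o - 4/3)*(o - 1)*(o + 2/3)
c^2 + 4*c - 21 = (c - 3)*(c + 7)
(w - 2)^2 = w^2 - 4*w + 4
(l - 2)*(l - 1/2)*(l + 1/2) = l^3 - 2*l^2 - l/4 + 1/2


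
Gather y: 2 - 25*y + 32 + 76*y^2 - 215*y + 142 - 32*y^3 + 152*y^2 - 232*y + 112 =-32*y^3 + 228*y^2 - 472*y + 288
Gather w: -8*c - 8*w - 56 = -8*c - 8*w - 56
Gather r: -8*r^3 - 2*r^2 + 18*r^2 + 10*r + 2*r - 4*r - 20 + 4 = -8*r^3 + 16*r^2 + 8*r - 16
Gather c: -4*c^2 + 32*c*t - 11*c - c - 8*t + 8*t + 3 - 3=-4*c^2 + c*(32*t - 12)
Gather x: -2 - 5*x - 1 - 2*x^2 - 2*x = -2*x^2 - 7*x - 3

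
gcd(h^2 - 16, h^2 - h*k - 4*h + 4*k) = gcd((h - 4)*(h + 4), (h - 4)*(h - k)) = h - 4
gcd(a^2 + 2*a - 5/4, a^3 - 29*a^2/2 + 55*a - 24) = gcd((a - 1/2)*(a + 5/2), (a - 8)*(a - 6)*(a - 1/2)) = a - 1/2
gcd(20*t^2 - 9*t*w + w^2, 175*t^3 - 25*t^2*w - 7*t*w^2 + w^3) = 5*t - w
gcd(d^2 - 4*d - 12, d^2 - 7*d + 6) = d - 6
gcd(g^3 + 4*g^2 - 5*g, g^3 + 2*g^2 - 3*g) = g^2 - g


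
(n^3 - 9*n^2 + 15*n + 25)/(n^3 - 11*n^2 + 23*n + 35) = (n - 5)/(n - 7)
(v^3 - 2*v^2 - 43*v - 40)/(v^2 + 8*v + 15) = (v^2 - 7*v - 8)/(v + 3)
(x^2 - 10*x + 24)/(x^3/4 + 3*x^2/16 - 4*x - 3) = 16*(x - 6)/(4*x^2 + 19*x + 12)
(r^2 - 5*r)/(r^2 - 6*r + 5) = r/(r - 1)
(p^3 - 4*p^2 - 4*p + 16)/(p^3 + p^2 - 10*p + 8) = (p^2 - 2*p - 8)/(p^2 + 3*p - 4)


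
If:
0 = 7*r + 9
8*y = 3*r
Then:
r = -9/7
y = -27/56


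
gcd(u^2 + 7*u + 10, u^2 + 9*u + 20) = u + 5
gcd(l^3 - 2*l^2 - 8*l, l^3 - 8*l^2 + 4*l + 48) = l^2 - 2*l - 8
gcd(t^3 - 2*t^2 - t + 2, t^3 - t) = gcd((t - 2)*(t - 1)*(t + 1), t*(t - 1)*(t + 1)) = t^2 - 1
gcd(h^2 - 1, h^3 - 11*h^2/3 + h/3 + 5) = h + 1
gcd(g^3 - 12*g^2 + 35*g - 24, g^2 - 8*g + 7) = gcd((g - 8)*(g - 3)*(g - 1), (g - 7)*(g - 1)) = g - 1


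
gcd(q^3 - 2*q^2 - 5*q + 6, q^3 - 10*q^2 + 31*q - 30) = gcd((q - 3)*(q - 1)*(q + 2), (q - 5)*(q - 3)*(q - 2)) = q - 3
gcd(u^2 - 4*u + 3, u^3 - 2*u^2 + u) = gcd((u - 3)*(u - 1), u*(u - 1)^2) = u - 1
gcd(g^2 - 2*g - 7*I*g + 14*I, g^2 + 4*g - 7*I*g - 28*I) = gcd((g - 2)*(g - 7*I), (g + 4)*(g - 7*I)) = g - 7*I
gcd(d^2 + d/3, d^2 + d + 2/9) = d + 1/3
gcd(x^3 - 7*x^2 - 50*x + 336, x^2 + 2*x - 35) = x + 7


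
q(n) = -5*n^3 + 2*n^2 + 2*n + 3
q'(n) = -15*n^2 + 4*n + 2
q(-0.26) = 2.70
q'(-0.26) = -0.05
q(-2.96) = 144.27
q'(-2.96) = -141.26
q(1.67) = -11.37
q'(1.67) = -33.15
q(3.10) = -120.54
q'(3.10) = -129.75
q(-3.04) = 155.88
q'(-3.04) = -148.78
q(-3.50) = 234.88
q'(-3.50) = -195.75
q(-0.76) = 4.83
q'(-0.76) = -9.70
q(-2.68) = 108.25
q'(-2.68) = -116.46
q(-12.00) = 8907.00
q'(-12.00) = -2206.00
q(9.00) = -3462.00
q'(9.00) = -1177.00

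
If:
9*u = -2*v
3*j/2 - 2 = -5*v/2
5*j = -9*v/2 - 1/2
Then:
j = -41/23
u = -86/207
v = 43/23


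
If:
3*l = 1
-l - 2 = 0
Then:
No Solution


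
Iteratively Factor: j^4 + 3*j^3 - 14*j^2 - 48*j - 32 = (j + 1)*(j^3 + 2*j^2 - 16*j - 32) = (j - 4)*(j + 1)*(j^2 + 6*j + 8) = (j - 4)*(j + 1)*(j + 2)*(j + 4)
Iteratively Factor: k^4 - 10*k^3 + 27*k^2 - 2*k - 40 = (k - 5)*(k^3 - 5*k^2 + 2*k + 8) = (k - 5)*(k - 2)*(k^2 - 3*k - 4) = (k - 5)*(k - 4)*(k - 2)*(k + 1)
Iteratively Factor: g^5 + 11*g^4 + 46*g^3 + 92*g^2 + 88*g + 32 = (g + 2)*(g^4 + 9*g^3 + 28*g^2 + 36*g + 16) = (g + 2)^2*(g^3 + 7*g^2 + 14*g + 8) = (g + 2)^2*(g + 4)*(g^2 + 3*g + 2) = (g + 1)*(g + 2)^2*(g + 4)*(g + 2)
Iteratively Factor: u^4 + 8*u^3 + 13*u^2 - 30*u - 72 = (u + 3)*(u^3 + 5*u^2 - 2*u - 24) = (u + 3)*(u + 4)*(u^2 + u - 6) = (u + 3)^2*(u + 4)*(u - 2)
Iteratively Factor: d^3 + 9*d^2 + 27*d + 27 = (d + 3)*(d^2 + 6*d + 9) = (d + 3)^2*(d + 3)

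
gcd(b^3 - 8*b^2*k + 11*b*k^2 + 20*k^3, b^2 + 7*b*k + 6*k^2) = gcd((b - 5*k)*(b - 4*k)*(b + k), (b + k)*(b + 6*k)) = b + k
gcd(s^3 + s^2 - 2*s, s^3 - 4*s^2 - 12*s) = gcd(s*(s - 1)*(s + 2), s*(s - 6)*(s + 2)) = s^2 + 2*s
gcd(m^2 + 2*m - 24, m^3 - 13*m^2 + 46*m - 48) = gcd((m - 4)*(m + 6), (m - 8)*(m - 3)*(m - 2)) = 1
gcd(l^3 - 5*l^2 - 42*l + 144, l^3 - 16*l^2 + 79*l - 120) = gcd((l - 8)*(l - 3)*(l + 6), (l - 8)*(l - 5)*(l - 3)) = l^2 - 11*l + 24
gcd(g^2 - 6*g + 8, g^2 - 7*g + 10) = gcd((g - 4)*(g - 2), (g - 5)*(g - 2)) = g - 2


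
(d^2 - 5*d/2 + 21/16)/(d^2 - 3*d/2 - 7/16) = (4*d - 3)/(4*d + 1)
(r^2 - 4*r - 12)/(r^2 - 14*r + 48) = (r + 2)/(r - 8)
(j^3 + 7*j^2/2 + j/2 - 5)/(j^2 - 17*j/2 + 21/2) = (2*j^3 + 7*j^2 + j - 10)/(2*j^2 - 17*j + 21)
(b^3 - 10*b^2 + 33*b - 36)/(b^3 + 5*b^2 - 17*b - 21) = (b^2 - 7*b + 12)/(b^2 + 8*b + 7)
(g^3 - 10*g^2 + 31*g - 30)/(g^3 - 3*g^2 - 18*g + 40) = (g - 3)/(g + 4)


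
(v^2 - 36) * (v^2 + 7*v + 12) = v^4 + 7*v^3 - 24*v^2 - 252*v - 432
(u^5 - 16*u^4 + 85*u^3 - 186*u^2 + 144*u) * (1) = u^5 - 16*u^4 + 85*u^3 - 186*u^2 + 144*u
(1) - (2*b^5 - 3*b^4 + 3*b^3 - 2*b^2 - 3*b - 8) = -2*b^5 + 3*b^4 - 3*b^3 + 2*b^2 + 3*b + 9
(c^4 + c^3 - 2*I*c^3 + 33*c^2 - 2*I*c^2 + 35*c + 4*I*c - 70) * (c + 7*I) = c^5 + c^4 + 5*I*c^4 + 47*c^3 + 5*I*c^3 + 49*c^2 + 235*I*c^2 - 98*c + 245*I*c - 490*I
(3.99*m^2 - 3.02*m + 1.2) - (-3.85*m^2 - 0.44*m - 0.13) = 7.84*m^2 - 2.58*m + 1.33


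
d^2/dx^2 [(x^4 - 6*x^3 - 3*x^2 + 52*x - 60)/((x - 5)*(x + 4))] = 2*(x^3 + 12*x^2 + 48*x + 28)/(x^3 + 12*x^2 + 48*x + 64)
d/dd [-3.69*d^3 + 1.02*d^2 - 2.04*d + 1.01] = -11.07*d^2 + 2.04*d - 2.04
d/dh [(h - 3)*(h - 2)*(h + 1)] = 3*h^2 - 8*h + 1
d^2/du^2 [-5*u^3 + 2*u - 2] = -30*u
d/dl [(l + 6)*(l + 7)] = 2*l + 13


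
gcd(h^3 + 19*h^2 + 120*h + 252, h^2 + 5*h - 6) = h + 6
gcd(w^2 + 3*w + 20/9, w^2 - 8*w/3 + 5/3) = 1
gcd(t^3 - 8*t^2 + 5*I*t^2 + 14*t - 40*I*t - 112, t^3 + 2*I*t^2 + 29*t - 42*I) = t^2 + 5*I*t + 14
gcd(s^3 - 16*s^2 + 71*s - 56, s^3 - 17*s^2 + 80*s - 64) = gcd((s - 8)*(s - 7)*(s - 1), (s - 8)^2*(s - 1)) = s^2 - 9*s + 8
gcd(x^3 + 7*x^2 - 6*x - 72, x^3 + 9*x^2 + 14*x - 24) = x^2 + 10*x + 24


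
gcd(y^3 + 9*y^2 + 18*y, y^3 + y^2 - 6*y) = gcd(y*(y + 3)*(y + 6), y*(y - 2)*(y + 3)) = y^2 + 3*y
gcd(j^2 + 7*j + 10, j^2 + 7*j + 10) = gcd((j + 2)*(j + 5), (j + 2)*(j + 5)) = j^2 + 7*j + 10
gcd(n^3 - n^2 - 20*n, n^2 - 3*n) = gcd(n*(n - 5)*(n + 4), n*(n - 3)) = n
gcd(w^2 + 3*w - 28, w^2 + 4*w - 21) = w + 7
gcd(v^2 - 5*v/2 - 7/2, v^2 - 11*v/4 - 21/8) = v - 7/2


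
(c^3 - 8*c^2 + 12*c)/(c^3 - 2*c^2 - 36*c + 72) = c/(c + 6)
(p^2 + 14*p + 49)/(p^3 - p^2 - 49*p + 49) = (p + 7)/(p^2 - 8*p + 7)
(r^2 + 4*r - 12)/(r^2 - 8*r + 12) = (r + 6)/(r - 6)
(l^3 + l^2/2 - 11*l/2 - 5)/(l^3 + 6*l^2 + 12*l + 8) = (2*l^2 - 3*l - 5)/(2*(l^2 + 4*l + 4))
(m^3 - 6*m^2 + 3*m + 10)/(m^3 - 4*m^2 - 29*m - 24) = (m^2 - 7*m + 10)/(m^2 - 5*m - 24)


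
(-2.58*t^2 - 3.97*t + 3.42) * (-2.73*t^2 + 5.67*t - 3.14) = 7.0434*t^4 - 3.7905*t^3 - 23.7453*t^2 + 31.8572*t - 10.7388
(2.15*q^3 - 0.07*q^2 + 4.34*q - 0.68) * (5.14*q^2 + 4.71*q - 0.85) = 11.051*q^5 + 9.7667*q^4 + 20.1504*q^3 + 17.0057*q^2 - 6.8918*q + 0.578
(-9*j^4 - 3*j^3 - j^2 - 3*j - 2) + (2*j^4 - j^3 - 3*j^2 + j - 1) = -7*j^4 - 4*j^3 - 4*j^2 - 2*j - 3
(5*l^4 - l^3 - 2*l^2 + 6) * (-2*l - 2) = -10*l^5 - 8*l^4 + 6*l^3 + 4*l^2 - 12*l - 12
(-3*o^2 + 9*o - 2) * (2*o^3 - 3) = -6*o^5 + 18*o^4 - 4*o^3 + 9*o^2 - 27*o + 6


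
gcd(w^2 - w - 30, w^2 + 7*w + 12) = 1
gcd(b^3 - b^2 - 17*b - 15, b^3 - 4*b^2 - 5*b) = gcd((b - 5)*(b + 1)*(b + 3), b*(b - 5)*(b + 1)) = b^2 - 4*b - 5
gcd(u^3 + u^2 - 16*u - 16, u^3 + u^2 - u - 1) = u + 1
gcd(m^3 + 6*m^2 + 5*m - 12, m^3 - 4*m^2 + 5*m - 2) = m - 1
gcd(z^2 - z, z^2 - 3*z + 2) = z - 1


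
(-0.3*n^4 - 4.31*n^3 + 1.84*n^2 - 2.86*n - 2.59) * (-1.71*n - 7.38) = 0.513*n^5 + 9.5841*n^4 + 28.6614*n^3 - 8.6886*n^2 + 25.5357*n + 19.1142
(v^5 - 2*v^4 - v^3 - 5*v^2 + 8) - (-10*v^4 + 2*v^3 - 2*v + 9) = v^5 + 8*v^4 - 3*v^3 - 5*v^2 + 2*v - 1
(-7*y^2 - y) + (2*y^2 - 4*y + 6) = -5*y^2 - 5*y + 6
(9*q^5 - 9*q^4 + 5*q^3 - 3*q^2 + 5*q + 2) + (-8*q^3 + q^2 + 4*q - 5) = 9*q^5 - 9*q^4 - 3*q^3 - 2*q^2 + 9*q - 3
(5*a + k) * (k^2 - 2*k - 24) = 5*a*k^2 - 10*a*k - 120*a + k^3 - 2*k^2 - 24*k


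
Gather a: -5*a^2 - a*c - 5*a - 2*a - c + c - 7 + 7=-5*a^2 + a*(-c - 7)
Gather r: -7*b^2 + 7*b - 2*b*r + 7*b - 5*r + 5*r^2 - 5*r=-7*b^2 + 14*b + 5*r^2 + r*(-2*b - 10)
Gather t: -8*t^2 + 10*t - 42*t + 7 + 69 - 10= -8*t^2 - 32*t + 66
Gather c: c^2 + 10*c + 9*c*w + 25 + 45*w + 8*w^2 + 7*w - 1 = c^2 + c*(9*w + 10) + 8*w^2 + 52*w + 24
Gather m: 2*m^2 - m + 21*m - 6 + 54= 2*m^2 + 20*m + 48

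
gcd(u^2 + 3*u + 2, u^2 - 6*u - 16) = u + 2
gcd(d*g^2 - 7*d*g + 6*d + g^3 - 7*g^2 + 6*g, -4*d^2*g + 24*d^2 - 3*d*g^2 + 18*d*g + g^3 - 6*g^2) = d*g - 6*d + g^2 - 6*g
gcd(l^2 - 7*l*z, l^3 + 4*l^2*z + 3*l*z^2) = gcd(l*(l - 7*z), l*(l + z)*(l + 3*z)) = l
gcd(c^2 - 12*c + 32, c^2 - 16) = c - 4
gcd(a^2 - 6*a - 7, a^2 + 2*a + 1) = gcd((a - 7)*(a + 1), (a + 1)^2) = a + 1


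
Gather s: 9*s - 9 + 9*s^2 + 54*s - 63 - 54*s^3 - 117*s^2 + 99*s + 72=-54*s^3 - 108*s^2 + 162*s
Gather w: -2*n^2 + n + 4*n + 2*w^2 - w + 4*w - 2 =-2*n^2 + 5*n + 2*w^2 + 3*w - 2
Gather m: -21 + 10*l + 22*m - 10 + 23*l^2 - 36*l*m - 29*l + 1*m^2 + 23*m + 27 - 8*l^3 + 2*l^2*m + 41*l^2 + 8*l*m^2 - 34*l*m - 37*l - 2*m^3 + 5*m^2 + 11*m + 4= -8*l^3 + 64*l^2 - 56*l - 2*m^3 + m^2*(8*l + 6) + m*(2*l^2 - 70*l + 56)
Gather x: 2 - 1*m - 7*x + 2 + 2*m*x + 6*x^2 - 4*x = -m + 6*x^2 + x*(2*m - 11) + 4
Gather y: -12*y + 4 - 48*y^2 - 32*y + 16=-48*y^2 - 44*y + 20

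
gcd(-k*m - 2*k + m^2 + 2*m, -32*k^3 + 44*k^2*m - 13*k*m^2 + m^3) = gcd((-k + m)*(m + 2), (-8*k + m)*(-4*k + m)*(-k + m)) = k - m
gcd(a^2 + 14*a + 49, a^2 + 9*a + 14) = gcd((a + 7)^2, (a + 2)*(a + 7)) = a + 7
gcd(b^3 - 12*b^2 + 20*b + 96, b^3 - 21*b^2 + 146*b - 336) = b^2 - 14*b + 48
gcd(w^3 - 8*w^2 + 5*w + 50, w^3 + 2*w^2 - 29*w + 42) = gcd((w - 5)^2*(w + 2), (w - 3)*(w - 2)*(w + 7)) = 1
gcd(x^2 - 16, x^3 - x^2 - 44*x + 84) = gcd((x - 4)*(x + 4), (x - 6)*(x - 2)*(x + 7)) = 1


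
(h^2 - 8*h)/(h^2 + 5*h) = (h - 8)/(h + 5)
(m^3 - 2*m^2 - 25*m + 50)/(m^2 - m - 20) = (m^2 + 3*m - 10)/(m + 4)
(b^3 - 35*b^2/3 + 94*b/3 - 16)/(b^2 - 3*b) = b - 26/3 + 16/(3*b)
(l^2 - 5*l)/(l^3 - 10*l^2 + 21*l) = (l - 5)/(l^2 - 10*l + 21)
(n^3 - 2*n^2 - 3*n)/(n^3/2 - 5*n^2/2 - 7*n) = 2*(-n^2 + 2*n + 3)/(-n^2 + 5*n + 14)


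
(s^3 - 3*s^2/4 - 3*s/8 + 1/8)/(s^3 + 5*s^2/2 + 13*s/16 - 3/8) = 2*(2*s^2 - s - 1)/(4*s^2 + 11*s + 6)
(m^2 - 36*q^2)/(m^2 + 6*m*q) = (m - 6*q)/m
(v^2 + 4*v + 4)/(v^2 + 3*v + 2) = (v + 2)/(v + 1)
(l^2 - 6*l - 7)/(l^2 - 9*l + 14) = (l + 1)/(l - 2)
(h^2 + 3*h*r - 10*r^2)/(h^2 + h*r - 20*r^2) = (-h + 2*r)/(-h + 4*r)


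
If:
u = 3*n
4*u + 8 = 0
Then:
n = -2/3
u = -2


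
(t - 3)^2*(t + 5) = t^3 - t^2 - 21*t + 45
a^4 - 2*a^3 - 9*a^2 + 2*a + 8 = (a - 4)*(a - 1)*(a + 1)*(a + 2)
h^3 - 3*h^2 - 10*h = h*(h - 5)*(h + 2)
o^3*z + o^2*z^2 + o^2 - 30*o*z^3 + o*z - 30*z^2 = (o - 5*z)*(o + 6*z)*(o*z + 1)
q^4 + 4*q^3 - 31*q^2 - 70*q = q*(q - 5)*(q + 2)*(q + 7)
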